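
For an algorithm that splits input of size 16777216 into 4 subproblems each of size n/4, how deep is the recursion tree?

For divide and conquer with division factor 4:

Problem sizes at each level:
Level 0: 16777216
Level 1: 4194304
Level 2: 1048576
Level 3: 262144
Level 4: 65536
Level 5: 16384
Level 6: 4096
Level 7: 1024
Level 8: 256
Level 9: 64
Level 10: 16
Level 11: 4
Level 12: 1

The root is level 0 and the size-1 base case is level 12 (the tree spans levels 0 through 12, i.e. 13 levels counting the root), so the depth is the number of divisions: log_4(16777216) = 12

The recursion tree depth is log_4(16777216) = 12. At each level, the problem size is divided by 4, so it takes 12 divisions to reduce to a base case of size 1. The algorithm makes 4 recursive calls at each level.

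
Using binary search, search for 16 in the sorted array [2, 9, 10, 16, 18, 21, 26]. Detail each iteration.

Binary search for 16 in [2, 9, 10, 16, 18, 21, 26]:

lo=0, hi=6, mid=3, arr[mid]=16 -> Found target at index 3!

Binary search finds 16 at index 3 after 1 comparisons. The search repeatedly halves the search space by comparing with the middle element.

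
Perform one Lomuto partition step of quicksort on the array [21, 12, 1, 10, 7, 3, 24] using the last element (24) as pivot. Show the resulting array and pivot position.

Lomuto partition with pivot = 24:

Initial array: [21, 12, 1, 10, 7, 3, 24]

arr[0]=21 <= 24: swap with position 0, array becomes [21, 12, 1, 10, 7, 3, 24]
arr[1]=12 <= 24: swap with position 1, array becomes [21, 12, 1, 10, 7, 3, 24]
arr[2]=1 <= 24: swap with position 2, array becomes [21, 12, 1, 10, 7, 3, 24]
arr[3]=10 <= 24: swap with position 3, array becomes [21, 12, 1, 10, 7, 3, 24]
arr[4]=7 <= 24: swap with position 4, array becomes [21, 12, 1, 10, 7, 3, 24]
arr[5]=3 <= 24: swap with position 5, array becomes [21, 12, 1, 10, 7, 3, 24]

Place pivot at position 6: [21, 12, 1, 10, 7, 3, 24]
Pivot position: 6

After partitioning with pivot 24, the array becomes [21, 12, 1, 10, 7, 3, 24]. The pivot is placed at index 6. All elements to the left of the pivot are <= 24, and all elements to the right are > 24.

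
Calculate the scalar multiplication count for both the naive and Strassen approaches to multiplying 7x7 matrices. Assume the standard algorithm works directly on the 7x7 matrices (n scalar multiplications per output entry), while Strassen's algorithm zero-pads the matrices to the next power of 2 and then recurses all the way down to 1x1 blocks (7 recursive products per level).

Matrix multiplication for 7x7 matrices:

Strassen's algorithm requires power-of-2 dimensions. Pad 7x7 to 8x8 (next power of 2).

Standard algorithm: 7^3 = 343 multiplications
Strassen's algorithm: 7^(log2(8)) = 7^3 = 343 multiplications
Savings: 343 - 343 = 0 multiplications

Standard: 343 multiplications (7^3). Strassen: 343 multiplications (7^3, after padding to 8x8). Strassen reduces 8 recursive multiplications to 7 at each level.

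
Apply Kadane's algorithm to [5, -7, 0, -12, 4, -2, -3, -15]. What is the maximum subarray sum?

Using Kadane's algorithm on [5, -7, 0, -12, 4, -2, -3, -15]:

Scanning through the array:
Position 1 (value -7): max_ending_here = -2, max_so_far = 5
Position 2 (value 0): max_ending_here = 0, max_so_far = 5
Position 3 (value -12): max_ending_here = -12, max_so_far = 5
Position 4 (value 4): max_ending_here = 4, max_so_far = 5
Position 5 (value -2): max_ending_here = 2, max_so_far = 5
Position 6 (value -3): max_ending_here = -1, max_so_far = 5
Position 7 (value -15): max_ending_here = -15, max_so_far = 5

Maximum subarray: [5]
Maximum sum: 5

The maximum subarray is [5] with sum 5. This subarray runs from index 0 to index 0.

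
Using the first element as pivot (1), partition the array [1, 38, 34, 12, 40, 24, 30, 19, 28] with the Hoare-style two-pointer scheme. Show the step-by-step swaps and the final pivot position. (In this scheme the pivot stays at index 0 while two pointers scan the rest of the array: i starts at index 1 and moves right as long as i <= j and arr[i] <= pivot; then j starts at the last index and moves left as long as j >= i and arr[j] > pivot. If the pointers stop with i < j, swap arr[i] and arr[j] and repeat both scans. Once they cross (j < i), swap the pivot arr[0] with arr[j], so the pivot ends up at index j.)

Hoare-style two-pointer partition with pivot = 1:

Initial array: [1, 38, 34, 12, 40, 24, 30, 19, 28]

Pointers start at i = 1, j = 8.
i ends at 1, j ends at 0: the pointers have crossed (j < i), so scanning stops.

j = 0, so swapping arr[0] with arr[j] leaves the pivot at position 0: [1, 38, 34, 12, 40, 24, 30, 19, 28]
Pivot position: 0

After partitioning with pivot 1, the array becomes [1, 38, 34, 12, 40, 24, 30, 19, 28]. The pivot is placed at index 0. All elements to the left of the pivot are <= 1, and all elements to the right are > 1.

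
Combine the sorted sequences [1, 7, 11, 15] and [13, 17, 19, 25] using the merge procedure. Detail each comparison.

Merging process:

Compare 1 vs 13: take 1 from left. Merged: [1]
Compare 7 vs 13: take 7 from left. Merged: [1, 7]
Compare 11 vs 13: take 11 from left. Merged: [1, 7, 11]
Compare 15 vs 13: take 13 from right. Merged: [1, 7, 11, 13]
Compare 15 vs 17: take 15 from left. Merged: [1, 7, 11, 13, 15]
Append remaining from right: [17, 19, 25]. Merged: [1, 7, 11, 13, 15, 17, 19, 25]

Final merged array: [1, 7, 11, 13, 15, 17, 19, 25]
Total comparisons: 5

The merged array is [1, 7, 11, 13, 15, 17, 19, 25], requiring 5 comparisons. The merge step runs in O(n) time where n is the total number of elements.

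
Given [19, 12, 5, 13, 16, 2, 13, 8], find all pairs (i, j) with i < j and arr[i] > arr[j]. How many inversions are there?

Finding inversions in [19, 12, 5, 13, 16, 2, 13, 8]:

(0, 1): arr[0]=19 > arr[1]=12
(0, 2): arr[0]=19 > arr[2]=5
(0, 3): arr[0]=19 > arr[3]=13
(0, 4): arr[0]=19 > arr[4]=16
(0, 5): arr[0]=19 > arr[5]=2
(0, 6): arr[0]=19 > arr[6]=13
(0, 7): arr[0]=19 > arr[7]=8
(1, 2): arr[1]=12 > arr[2]=5
(1, 5): arr[1]=12 > arr[5]=2
(1, 7): arr[1]=12 > arr[7]=8
(2, 5): arr[2]=5 > arr[5]=2
(3, 5): arr[3]=13 > arr[5]=2
(3, 7): arr[3]=13 > arr[7]=8
(4, 5): arr[4]=16 > arr[5]=2
(4, 6): arr[4]=16 > arr[6]=13
(4, 7): arr[4]=16 > arr[7]=8
(6, 7): arr[6]=13 > arr[7]=8

Total inversions: 17

The array has 17 inversion(s): (0,1), (0,2), (0,3), (0,4), (0,5), (0,6), (0,7), (1,2), (1,5), (1,7), (2,5), (3,5), (3,7), (4,5), (4,6), (4,7), (6,7). Each pair (i,j) satisfies i < j and arr[i] > arr[j].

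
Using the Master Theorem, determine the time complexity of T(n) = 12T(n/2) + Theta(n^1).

Master Theorem for T(n) = 12T(n/2) + O(n^1):

a = 12, b = 2, c = 1
log_b(a) = log_2(12) = 3.5850

Case 1: c = 1 < log_2(12) = 3.5850
T(n) = O(n^(log_2 12))

For T(n) = 12T(n/2) + O(n^1): log_2(12) = 3.5850. This is Case 1 of the Master Theorem (c < log_b(a), work dominated by leaves), giving O(n^(log_2 12)).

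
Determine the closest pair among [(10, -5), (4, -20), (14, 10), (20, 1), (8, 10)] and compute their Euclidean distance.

Computing all pairwise distances among 5 points:

d((10, -5), (4, -20)) = 16.1555
d((10, -5), (14, 10)) = 15.5242
d((10, -5), (20, 1)) = 11.6619
d((10, -5), (8, 10)) = 15.1327
d((4, -20), (14, 10)) = 31.6228
d((4, -20), (20, 1)) = 26.4008
d((4, -20), (8, 10)) = 30.2655
d((14, 10), (20, 1)) = 10.8167
d((14, 10), (8, 10)) = 6.0 <-- minimum
d((20, 1), (8, 10)) = 15.0

Closest pair: (14, 10) and (8, 10) with distance 6.0

The closest pair is (14, 10) and (8, 10) with Euclidean distance 6.0. For 5 points, brute-force pairwise comparison is shown above. For large n, the divide-and-conquer algorithm (sort by x, recurse on halves, check the dividing strip) achieves O(n log n).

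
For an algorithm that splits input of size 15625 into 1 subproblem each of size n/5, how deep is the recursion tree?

For divide and conquer with division factor 5:

Problem sizes at each level:
Level 0: 15625
Level 1: 3125
Level 2: 625
Level 3: 125
Level 4: 25
Level 5: 5
Level 6: 1

The root is level 0 and the size-1 base case is level 6 (the tree spans levels 0 through 6, i.e. 7 levels counting the root), so the depth is the number of divisions: log_5(15625) = 6

The recursion tree depth is log_5(15625) = 6. At each level, the problem size is divided by 5, so it takes 6 divisions to reduce to a base case of size 1. The algorithm makes 1 recursive call at each level.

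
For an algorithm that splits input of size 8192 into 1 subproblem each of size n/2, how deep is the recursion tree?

For divide and conquer with division factor 2:

Problem sizes at each level:
Level 0: 8192
Level 1: 4096
Level 2: 2048
Level 3: 1024
Level 4: 512
Level 5: 256
Level 6: 128
Level 7: 64
Level 8: 32
Level 9: 16
Level 10: 8
Level 11: 4
Level 12: 2
Level 13: 1

The root is level 0 and the size-1 base case is level 13 (the tree spans levels 0 through 13, i.e. 14 levels counting the root), so the depth is the number of divisions: log_2(8192) = 13

The recursion tree depth is log_2(8192) = 13. At each level, the problem size is divided by 2, so it takes 13 divisions to reduce to a base case of size 1. The algorithm makes 1 recursive call at each level.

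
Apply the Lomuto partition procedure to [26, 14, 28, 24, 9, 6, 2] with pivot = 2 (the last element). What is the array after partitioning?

Lomuto partition with pivot = 2:

Initial array: [26, 14, 28, 24, 9, 6, 2]

arr[0]=26 > 2: no swap
arr[1]=14 > 2: no swap
arr[2]=28 > 2: no swap
arr[3]=24 > 2: no swap
arr[4]=9 > 2: no swap
arr[5]=6 > 2: no swap

Place pivot at position 0: [2, 14, 28, 24, 9, 6, 26]
Pivot position: 0

After partitioning with pivot 2, the array becomes [2, 14, 28, 24, 9, 6, 26]. The pivot is placed at index 0. All elements to the left of the pivot are <= 2, and all elements to the right are > 2.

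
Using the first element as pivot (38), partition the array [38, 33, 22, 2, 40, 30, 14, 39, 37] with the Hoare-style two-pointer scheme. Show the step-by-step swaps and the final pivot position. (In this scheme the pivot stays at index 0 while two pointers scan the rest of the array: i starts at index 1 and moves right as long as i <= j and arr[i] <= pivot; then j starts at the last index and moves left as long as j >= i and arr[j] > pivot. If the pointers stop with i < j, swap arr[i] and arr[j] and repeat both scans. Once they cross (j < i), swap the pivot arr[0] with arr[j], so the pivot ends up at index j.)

Hoare-style two-pointer partition with pivot = 38:

Initial array: [38, 33, 22, 2, 40, 30, 14, 39, 37]

Pointers start at i = 1, j = 8.
i stops at index 4 (arr[4]=40 > 38), j stops at index 8 (arr[8]=37 <= 38): swap arr[4] and arr[8], array becomes [38, 33, 22, 2, 37, 30, 14, 39, 40]
i ends at 7, j ends at 6: the pointers have crossed (j < i), so scanning stops.

Swap pivot arr[0] with arr[6] to place pivot at position 6: [14, 33, 22, 2, 37, 30, 38, 39, 40]
Pivot position: 6

After partitioning with pivot 38, the array becomes [14, 33, 22, 2, 37, 30, 38, 39, 40]. The pivot is placed at index 6. All elements to the left of the pivot are <= 38, and all elements to the right are > 38.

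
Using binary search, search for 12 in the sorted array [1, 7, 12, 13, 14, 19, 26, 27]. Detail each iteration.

Binary search for 12 in [1, 7, 12, 13, 14, 19, 26, 27]:

lo=0, hi=7, mid=3, arr[mid]=13 -> 13 > 12, search left half
lo=0, hi=2, mid=1, arr[mid]=7 -> 7 < 12, search right half
lo=2, hi=2, mid=2, arr[mid]=12 -> Found target at index 2!

Binary search finds 12 at index 2 after 3 comparisons. The search repeatedly halves the search space by comparing with the middle element.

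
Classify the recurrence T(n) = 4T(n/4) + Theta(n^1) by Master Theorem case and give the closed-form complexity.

Master Theorem for T(n) = 4T(n/4) + O(n^1):

a = 4, b = 4, c = 1
log_b(a) = log_4(4) = 1.0000

Case 2: c = 1 = log_4(4) = 1.0000
T(n) = O(n^1 log n) = O(n log n)

For T(n) = 4T(n/4) + O(n^1): log_4(4) = 1.0000. This is Case 2 of the Master Theorem (c = log_b(a), equal work at all levels), giving O(n log n).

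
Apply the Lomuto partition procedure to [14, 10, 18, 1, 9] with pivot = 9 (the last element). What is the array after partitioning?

Lomuto partition with pivot = 9:

Initial array: [14, 10, 18, 1, 9]

arr[0]=14 > 9: no swap
arr[1]=10 > 9: no swap
arr[2]=18 > 9: no swap
arr[3]=1 <= 9: swap with position 0, array becomes [1, 10, 18, 14, 9]

Place pivot at position 1: [1, 9, 18, 14, 10]
Pivot position: 1

After partitioning with pivot 9, the array becomes [1, 9, 18, 14, 10]. The pivot is placed at index 1. All elements to the left of the pivot are <= 9, and all elements to the right are > 9.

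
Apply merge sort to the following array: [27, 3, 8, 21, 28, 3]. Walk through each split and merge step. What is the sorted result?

Merge sort trace:

Split: [27, 3, 8, 21, 28, 3] -> [27, 3, 8] and [21, 28, 3]
  Split: [27, 3, 8] -> [27] and [3, 8]
    Split: [3, 8] -> [3] and [8]
    Merge: [3] + [8] -> [3, 8]
  Merge: [27] + [3, 8] -> [3, 8, 27]
  Split: [21, 28, 3] -> [21] and [28, 3]
    Split: [28, 3] -> [28] and [3]
    Merge: [28] + [3] -> [3, 28]
  Merge: [21] + [3, 28] -> [3, 21, 28]
Merge: [3, 8, 27] + [3, 21, 28] -> [3, 3, 8, 21, 27, 28]

Final sorted array: [3, 3, 8, 21, 27, 28]

The merge sort proceeds by recursively splitting the array and merging sorted halves.
After all merges, the sorted array is [3, 3, 8, 21, 27, 28].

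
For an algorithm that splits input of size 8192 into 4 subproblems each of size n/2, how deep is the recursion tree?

For divide and conquer with division factor 2:

Problem sizes at each level:
Level 0: 8192
Level 1: 4096
Level 2: 2048
Level 3: 1024
Level 4: 512
Level 5: 256
Level 6: 128
Level 7: 64
Level 8: 32
Level 9: 16
Level 10: 8
Level 11: 4
Level 12: 2
Level 13: 1

The root is level 0 and the size-1 base case is level 13 (the tree spans levels 0 through 13, i.e. 14 levels counting the root), so the depth is the number of divisions: log_2(8192) = 13

The recursion tree depth is log_2(8192) = 13. At each level, the problem size is divided by 2, so it takes 13 divisions to reduce to a base case of size 1. The algorithm makes 4 recursive calls at each level.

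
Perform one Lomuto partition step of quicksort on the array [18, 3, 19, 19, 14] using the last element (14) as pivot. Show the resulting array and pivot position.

Lomuto partition with pivot = 14:

Initial array: [18, 3, 19, 19, 14]

arr[0]=18 > 14: no swap
arr[1]=3 <= 14: swap with position 0, array becomes [3, 18, 19, 19, 14]
arr[2]=19 > 14: no swap
arr[3]=19 > 14: no swap

Place pivot at position 1: [3, 14, 19, 19, 18]
Pivot position: 1

After partitioning with pivot 14, the array becomes [3, 14, 19, 19, 18]. The pivot is placed at index 1. All elements to the left of the pivot are <= 14, and all elements to the right are > 14.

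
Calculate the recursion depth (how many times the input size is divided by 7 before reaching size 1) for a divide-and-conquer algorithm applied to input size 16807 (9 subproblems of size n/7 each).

For divide and conquer with division factor 7:

Problem sizes at each level:
Level 0: 16807
Level 1: 2401
Level 2: 343
Level 3: 49
Level 4: 7
Level 5: 1

The root is level 0 and the size-1 base case is level 5 (the tree spans levels 0 through 5, i.e. 6 levels counting the root), so the depth is the number of divisions: log_7(16807) = 5

The recursion tree depth is log_7(16807) = 5. At each level, the problem size is divided by 7, so it takes 5 divisions to reduce to a base case of size 1. The algorithm makes 9 recursive calls at each level.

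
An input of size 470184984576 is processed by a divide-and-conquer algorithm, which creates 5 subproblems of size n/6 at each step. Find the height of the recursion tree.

For divide and conquer with division factor 6:

Problem sizes at each level:
Level 0: 470184984576
Level 1: 78364164096
Level 2: 13060694016
Level 3: 2176782336
Level 4: 362797056
Level 5: 60466176
Level 6: 10077696
Level 7: 1679616
Level 8: 279936
Level 9: 46656
Level 10: 7776
Level 11: 1296
Level 12: 216
Level 13: 36
Level 14: 6
Level 15: 1

The root is level 0 and the size-1 base case is level 15 (the tree spans levels 0 through 15, i.e. 16 levels counting the root), so the depth is the number of divisions: log_6(470184984576) = 15

The recursion tree depth is log_6(470184984576) = 15. At each level, the problem size is divided by 6, so it takes 15 divisions to reduce to a base case of size 1. The algorithm makes 5 recursive calls at each level.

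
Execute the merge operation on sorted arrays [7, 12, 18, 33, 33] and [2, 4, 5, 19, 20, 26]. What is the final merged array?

Merging process:

Compare 7 vs 2: take 2 from right. Merged: [2]
Compare 7 vs 4: take 4 from right. Merged: [2, 4]
Compare 7 vs 5: take 5 from right. Merged: [2, 4, 5]
Compare 7 vs 19: take 7 from left. Merged: [2, 4, 5, 7]
Compare 12 vs 19: take 12 from left. Merged: [2, 4, 5, 7, 12]
Compare 18 vs 19: take 18 from left. Merged: [2, 4, 5, 7, 12, 18]
Compare 33 vs 19: take 19 from right. Merged: [2, 4, 5, 7, 12, 18, 19]
Compare 33 vs 20: take 20 from right. Merged: [2, 4, 5, 7, 12, 18, 19, 20]
Compare 33 vs 26: take 26 from right. Merged: [2, 4, 5, 7, 12, 18, 19, 20, 26]
Append remaining from left: [33, 33]. Merged: [2, 4, 5, 7, 12, 18, 19, 20, 26, 33, 33]

Final merged array: [2, 4, 5, 7, 12, 18, 19, 20, 26, 33, 33]
Total comparisons: 9

The merged array is [2, 4, 5, 7, 12, 18, 19, 20, 26, 33, 33], requiring 9 comparisons. The merge step runs in O(n) time where n is the total number of elements.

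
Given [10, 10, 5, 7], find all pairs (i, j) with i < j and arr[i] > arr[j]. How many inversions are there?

Finding inversions in [10, 10, 5, 7]:

(0, 2): arr[0]=10 > arr[2]=5
(0, 3): arr[0]=10 > arr[3]=7
(1, 2): arr[1]=10 > arr[2]=5
(1, 3): arr[1]=10 > arr[3]=7

Total inversions: 4

The array has 4 inversion(s): (0,2), (0,3), (1,2), (1,3). Each pair (i,j) satisfies i < j and arr[i] > arr[j].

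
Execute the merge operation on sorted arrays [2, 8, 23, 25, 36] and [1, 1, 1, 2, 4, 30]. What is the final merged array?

Merging process:

Compare 2 vs 1: take 1 from right. Merged: [1]
Compare 2 vs 1: take 1 from right. Merged: [1, 1]
Compare 2 vs 1: take 1 from right. Merged: [1, 1, 1]
Compare 2 vs 2: take 2 from left. Merged: [1, 1, 1, 2]
Compare 8 vs 2: take 2 from right. Merged: [1, 1, 1, 2, 2]
Compare 8 vs 4: take 4 from right. Merged: [1, 1, 1, 2, 2, 4]
Compare 8 vs 30: take 8 from left. Merged: [1, 1, 1, 2, 2, 4, 8]
Compare 23 vs 30: take 23 from left. Merged: [1, 1, 1, 2, 2, 4, 8, 23]
Compare 25 vs 30: take 25 from left. Merged: [1, 1, 1, 2, 2, 4, 8, 23, 25]
Compare 36 vs 30: take 30 from right. Merged: [1, 1, 1, 2, 2, 4, 8, 23, 25, 30]
Append remaining from left: [36]. Merged: [1, 1, 1, 2, 2, 4, 8, 23, 25, 30, 36]

Final merged array: [1, 1, 1, 2, 2, 4, 8, 23, 25, 30, 36]
Total comparisons: 10

The merged array is [1, 1, 1, 2, 2, 4, 8, 23, 25, 30, 36], requiring 10 comparisons. The merge step runs in O(n) time where n is the total number of elements.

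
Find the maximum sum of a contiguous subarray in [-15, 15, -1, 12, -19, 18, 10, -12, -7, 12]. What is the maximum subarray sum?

Using Kadane's algorithm on [-15, 15, -1, 12, -19, 18, 10, -12, -7, 12]:

Scanning through the array:
Position 1 (value 15): max_ending_here = 15, max_so_far = 15
Position 2 (value -1): max_ending_here = 14, max_so_far = 15
Position 3 (value 12): max_ending_here = 26, max_so_far = 26
Position 4 (value -19): max_ending_here = 7, max_so_far = 26
Position 5 (value 18): max_ending_here = 25, max_so_far = 26
Position 6 (value 10): max_ending_here = 35, max_so_far = 35
Position 7 (value -12): max_ending_here = 23, max_so_far = 35
Position 8 (value -7): max_ending_here = 16, max_so_far = 35
Position 9 (value 12): max_ending_here = 28, max_so_far = 35

Maximum subarray: [15, -1, 12, -19, 18, 10]
Maximum sum: 35

The maximum subarray is [15, -1, 12, -19, 18, 10] with sum 35. This subarray runs from index 1 to index 6.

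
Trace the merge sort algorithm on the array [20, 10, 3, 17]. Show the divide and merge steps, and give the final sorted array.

Merge sort trace:

Split: [20, 10, 3, 17] -> [20, 10] and [3, 17]
  Split: [20, 10] -> [20] and [10]
  Merge: [20] + [10] -> [10, 20]
  Split: [3, 17] -> [3] and [17]
  Merge: [3] + [17] -> [3, 17]
Merge: [10, 20] + [3, 17] -> [3, 10, 17, 20]

Final sorted array: [3, 10, 17, 20]

The merge sort proceeds by recursively splitting the array and merging sorted halves.
After all merges, the sorted array is [3, 10, 17, 20].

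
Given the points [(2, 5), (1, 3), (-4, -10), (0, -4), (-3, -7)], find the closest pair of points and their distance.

Computing all pairwise distances among 5 points:

d((2, 5), (1, 3)) = 2.2361 <-- minimum
d((2, 5), (-4, -10)) = 16.1555
d((2, 5), (0, -4)) = 9.2195
d((2, 5), (-3, -7)) = 13.0
d((1, 3), (-4, -10)) = 13.9284
d((1, 3), (0, -4)) = 7.0711
d((1, 3), (-3, -7)) = 10.7703
d((-4, -10), (0, -4)) = 7.2111
d((-4, -10), (-3, -7)) = 3.1623
d((0, -4), (-3, -7)) = 4.2426

Closest pair: (2, 5) and (1, 3) with distance 2.2361

The closest pair is (2, 5) and (1, 3) with Euclidean distance 2.2361. For 5 points, brute-force pairwise comparison is shown above. For large n, the divide-and-conquer algorithm (sort by x, recurse on halves, check the dividing strip) achieves O(n log n).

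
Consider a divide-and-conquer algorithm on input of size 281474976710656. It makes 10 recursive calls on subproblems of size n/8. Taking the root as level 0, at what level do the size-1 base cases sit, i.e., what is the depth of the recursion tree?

For divide and conquer with division factor 8:

Problem sizes at each level:
Level 0: 281474976710656
Level 1: 35184372088832
Level 2: 4398046511104
Level 3: 549755813888
Level 4: 68719476736
Level 5: 8589934592
Level 6: 1073741824
Level 7: 134217728
Level 8: 16777216
Level 9: 2097152
Level 10: 262144
Level 11: 32768
Level 12: 4096
Level 13: 512
Level 14: 64
Level 15: 8
Level 16: 1

The root is level 0 and the size-1 base case is level 16 (the tree spans levels 0 through 16, i.e. 17 levels counting the root), so the depth is the number of divisions: log_8(281474976710656) = 16

The recursion tree depth is log_8(281474976710656) = 16. At each level, the problem size is divided by 8, so it takes 16 divisions to reduce to a base case of size 1. The algorithm makes 10 recursive calls at each level.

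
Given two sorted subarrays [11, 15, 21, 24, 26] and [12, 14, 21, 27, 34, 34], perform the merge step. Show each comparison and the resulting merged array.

Merging process:

Compare 11 vs 12: take 11 from left. Merged: [11]
Compare 15 vs 12: take 12 from right. Merged: [11, 12]
Compare 15 vs 14: take 14 from right. Merged: [11, 12, 14]
Compare 15 vs 21: take 15 from left. Merged: [11, 12, 14, 15]
Compare 21 vs 21: take 21 from left. Merged: [11, 12, 14, 15, 21]
Compare 24 vs 21: take 21 from right. Merged: [11, 12, 14, 15, 21, 21]
Compare 24 vs 27: take 24 from left. Merged: [11, 12, 14, 15, 21, 21, 24]
Compare 26 vs 27: take 26 from left. Merged: [11, 12, 14, 15, 21, 21, 24, 26]
Append remaining from right: [27, 34, 34]. Merged: [11, 12, 14, 15, 21, 21, 24, 26, 27, 34, 34]

Final merged array: [11, 12, 14, 15, 21, 21, 24, 26, 27, 34, 34]
Total comparisons: 8

The merged array is [11, 12, 14, 15, 21, 21, 24, 26, 27, 34, 34], requiring 8 comparisons. The merge step runs in O(n) time where n is the total number of elements.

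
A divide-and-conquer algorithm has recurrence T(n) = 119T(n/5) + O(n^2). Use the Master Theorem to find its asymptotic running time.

Master Theorem for T(n) = 119T(n/5) + O(n^2):

a = 119, b = 5, c = 2
log_b(a) = log_5(119) = 2.9694

Case 1: c = 2 < log_5(119) = 2.9694
T(n) = O(n^(log_5 119))

For T(n) = 119T(n/5) + O(n^2): log_5(119) = 2.9694. This is Case 1 of the Master Theorem (c < log_b(a), work dominated by leaves), giving O(n^(log_5 119)).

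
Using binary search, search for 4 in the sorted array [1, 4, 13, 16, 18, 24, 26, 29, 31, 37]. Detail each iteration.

Binary search for 4 in [1, 4, 13, 16, 18, 24, 26, 29, 31, 37]:

lo=0, hi=9, mid=4, arr[mid]=18 -> 18 > 4, search left half
lo=0, hi=3, mid=1, arr[mid]=4 -> Found target at index 1!

Binary search finds 4 at index 1 after 2 comparisons. The search repeatedly halves the search space by comparing with the middle element.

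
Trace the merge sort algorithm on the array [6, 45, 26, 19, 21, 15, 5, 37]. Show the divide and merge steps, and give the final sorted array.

Merge sort trace:

Split: [6, 45, 26, 19, 21, 15, 5, 37] -> [6, 45, 26, 19] and [21, 15, 5, 37]
  Split: [6, 45, 26, 19] -> [6, 45] and [26, 19]
    Split: [6, 45] -> [6] and [45]
    Merge: [6] + [45] -> [6, 45]
    Split: [26, 19] -> [26] and [19]
    Merge: [26] + [19] -> [19, 26]
  Merge: [6, 45] + [19, 26] -> [6, 19, 26, 45]
  Split: [21, 15, 5, 37] -> [21, 15] and [5, 37]
    Split: [21, 15] -> [21] and [15]
    Merge: [21] + [15] -> [15, 21]
    Split: [5, 37] -> [5] and [37]
    Merge: [5] + [37] -> [5, 37]
  Merge: [15, 21] + [5, 37] -> [5, 15, 21, 37]
Merge: [6, 19, 26, 45] + [5, 15, 21, 37] -> [5, 6, 15, 19, 21, 26, 37, 45]

Final sorted array: [5, 6, 15, 19, 21, 26, 37, 45]

The merge sort proceeds by recursively splitting the array and merging sorted halves.
After all merges, the sorted array is [5, 6, 15, 19, 21, 26, 37, 45].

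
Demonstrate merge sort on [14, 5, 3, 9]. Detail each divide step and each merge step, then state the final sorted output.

Merge sort trace:

Split: [14, 5, 3, 9] -> [14, 5] and [3, 9]
  Split: [14, 5] -> [14] and [5]
  Merge: [14] + [5] -> [5, 14]
  Split: [3, 9] -> [3] and [9]
  Merge: [3] + [9] -> [3, 9]
Merge: [5, 14] + [3, 9] -> [3, 5, 9, 14]

Final sorted array: [3, 5, 9, 14]

The merge sort proceeds by recursively splitting the array and merging sorted halves.
After all merges, the sorted array is [3, 5, 9, 14].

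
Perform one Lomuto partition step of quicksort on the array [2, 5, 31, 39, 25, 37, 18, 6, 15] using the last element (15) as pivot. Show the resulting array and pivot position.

Lomuto partition with pivot = 15:

Initial array: [2, 5, 31, 39, 25, 37, 18, 6, 15]

arr[0]=2 <= 15: swap with position 0, array becomes [2, 5, 31, 39, 25, 37, 18, 6, 15]
arr[1]=5 <= 15: swap with position 1, array becomes [2, 5, 31, 39, 25, 37, 18, 6, 15]
arr[2]=31 > 15: no swap
arr[3]=39 > 15: no swap
arr[4]=25 > 15: no swap
arr[5]=37 > 15: no swap
arr[6]=18 > 15: no swap
arr[7]=6 <= 15: swap with position 2, array becomes [2, 5, 6, 39, 25, 37, 18, 31, 15]

Place pivot at position 3: [2, 5, 6, 15, 25, 37, 18, 31, 39]
Pivot position: 3

After partitioning with pivot 15, the array becomes [2, 5, 6, 15, 25, 37, 18, 31, 39]. The pivot is placed at index 3. All elements to the left of the pivot are <= 15, and all elements to the right are > 15.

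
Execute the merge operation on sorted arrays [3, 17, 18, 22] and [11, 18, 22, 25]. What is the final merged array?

Merging process:

Compare 3 vs 11: take 3 from left. Merged: [3]
Compare 17 vs 11: take 11 from right. Merged: [3, 11]
Compare 17 vs 18: take 17 from left. Merged: [3, 11, 17]
Compare 18 vs 18: take 18 from left. Merged: [3, 11, 17, 18]
Compare 22 vs 18: take 18 from right. Merged: [3, 11, 17, 18, 18]
Compare 22 vs 22: take 22 from left. Merged: [3, 11, 17, 18, 18, 22]
Append remaining from right: [22, 25]. Merged: [3, 11, 17, 18, 18, 22, 22, 25]

Final merged array: [3, 11, 17, 18, 18, 22, 22, 25]
Total comparisons: 6

The merged array is [3, 11, 17, 18, 18, 22, 22, 25], requiring 6 comparisons. The merge step runs in O(n) time where n is the total number of elements.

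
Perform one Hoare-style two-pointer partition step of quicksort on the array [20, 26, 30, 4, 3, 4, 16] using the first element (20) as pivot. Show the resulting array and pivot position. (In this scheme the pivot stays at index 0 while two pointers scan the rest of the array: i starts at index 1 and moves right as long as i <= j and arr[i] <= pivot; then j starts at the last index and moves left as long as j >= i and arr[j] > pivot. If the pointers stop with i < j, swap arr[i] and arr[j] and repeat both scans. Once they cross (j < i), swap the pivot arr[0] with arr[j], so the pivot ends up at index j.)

Hoare-style two-pointer partition with pivot = 20:

Initial array: [20, 26, 30, 4, 3, 4, 16]

Pointers start at i = 1, j = 6.
i stops at index 1 (arr[1]=26 > 20), j stops at index 6 (arr[6]=16 <= 20): swap arr[1] and arr[6], array becomes [20, 16, 30, 4, 3, 4, 26]
i stops at index 2 (arr[2]=30 > 20), j stops at index 5 (arr[5]=4 <= 20): swap arr[2] and arr[5], array becomes [20, 16, 4, 4, 3, 30, 26]
i ends at 5, j ends at 4: the pointers have crossed (j < i), so scanning stops.

Swap pivot arr[0] with arr[4] to place pivot at position 4: [3, 16, 4, 4, 20, 30, 26]
Pivot position: 4

After partitioning with pivot 20, the array becomes [3, 16, 4, 4, 20, 30, 26]. The pivot is placed at index 4. All elements to the left of the pivot are <= 20, and all elements to the right are > 20.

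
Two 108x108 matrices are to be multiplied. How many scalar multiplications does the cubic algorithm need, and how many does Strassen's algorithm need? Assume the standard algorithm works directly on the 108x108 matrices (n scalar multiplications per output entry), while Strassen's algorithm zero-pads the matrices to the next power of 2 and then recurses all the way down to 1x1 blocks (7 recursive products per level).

Matrix multiplication for 108x108 matrices:

Strassen's algorithm requires power-of-2 dimensions. Pad 108x108 to 128x128 (next power of 2).

Standard algorithm: 108^3 = 1259712 multiplications
Strassen's algorithm: 7^(log2(128)) = 7^7 = 823543 multiplications
Savings: 1259712 - 823543 = 436169 multiplications

Standard: 1259712 multiplications (108^3). Strassen: 823543 multiplications (7^7, after padding to 128x128). Strassen reduces 8 recursive multiplications to 7 at each level.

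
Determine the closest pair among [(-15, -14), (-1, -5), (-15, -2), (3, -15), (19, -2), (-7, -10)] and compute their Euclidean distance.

Computing all pairwise distances among 6 points:

d((-15, -14), (-1, -5)) = 16.6433
d((-15, -14), (-15, -2)) = 12.0
d((-15, -14), (3, -15)) = 18.0278
d((-15, -14), (19, -2)) = 36.0555
d((-15, -14), (-7, -10)) = 8.9443
d((-1, -5), (-15, -2)) = 14.3178
d((-1, -5), (3, -15)) = 10.7703
d((-1, -5), (19, -2)) = 20.2237
d((-1, -5), (-7, -10)) = 7.8102 <-- minimum
d((-15, -2), (3, -15)) = 22.2036
d((-15, -2), (19, -2)) = 34.0
d((-15, -2), (-7, -10)) = 11.3137
d((3, -15), (19, -2)) = 20.6155
d((3, -15), (-7, -10)) = 11.1803
d((19, -2), (-7, -10)) = 27.2029

Closest pair: (-1, -5) and (-7, -10) with distance 7.8102

The closest pair is (-1, -5) and (-7, -10) with Euclidean distance 7.8102. For 6 points, brute-force pairwise comparison is shown above. For large n, the divide-and-conquer algorithm (sort by x, recurse on halves, check the dividing strip) achieves O(n log n).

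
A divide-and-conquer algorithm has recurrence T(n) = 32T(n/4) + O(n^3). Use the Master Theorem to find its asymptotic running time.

Master Theorem for T(n) = 32T(n/4) + O(n^3):

a = 32, b = 4, c = 3
log_b(a) = log_4(32) = 2.5000

Case 3: c = 3 > log_4(32) = 2.5000
T(n) = O(n^3) = O(n^3)

For T(n) = 32T(n/4) + O(n^3): log_4(32) = 2.5000. This is Case 3 of the Master Theorem (c > log_b(a), work dominated by root), giving O(n^3).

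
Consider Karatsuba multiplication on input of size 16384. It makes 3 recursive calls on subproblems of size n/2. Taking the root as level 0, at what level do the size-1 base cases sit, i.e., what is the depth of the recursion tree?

For divide and conquer with division factor 2:

Problem sizes at each level:
Level 0: 16384
Level 1: 8192
Level 2: 4096
Level 3: 2048
Level 4: 1024
Level 5: 512
Level 6: 256
Level 7: 128
Level 8: 64
Level 9: 32
Level 10: 16
Level 11: 8
Level 12: 4
Level 13: 2
Level 14: 1

The root is level 0 and the size-1 base case is level 14 (the tree spans levels 0 through 14, i.e. 15 levels counting the root), so the depth is the number of divisions: log_2(16384) = 14

The recursion tree depth is log_2(16384) = 14. At each level, the problem size is divided by 2, so it takes 14 divisions to reduce to a base case of size 1. The algorithm makes 3 recursive calls at each level.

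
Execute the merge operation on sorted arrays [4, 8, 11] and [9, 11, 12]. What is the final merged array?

Merging process:

Compare 4 vs 9: take 4 from left. Merged: [4]
Compare 8 vs 9: take 8 from left. Merged: [4, 8]
Compare 11 vs 9: take 9 from right. Merged: [4, 8, 9]
Compare 11 vs 11: take 11 from left. Merged: [4, 8, 9, 11]
Append remaining from right: [11, 12]. Merged: [4, 8, 9, 11, 11, 12]

Final merged array: [4, 8, 9, 11, 11, 12]
Total comparisons: 4

The merged array is [4, 8, 9, 11, 11, 12], requiring 4 comparisons. The merge step runs in O(n) time where n is the total number of elements.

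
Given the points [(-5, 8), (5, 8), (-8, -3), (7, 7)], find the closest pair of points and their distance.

Computing all pairwise distances among 4 points:

d((-5, 8), (5, 8)) = 10.0
d((-5, 8), (-8, -3)) = 11.4018
d((-5, 8), (7, 7)) = 12.0416
d((5, 8), (-8, -3)) = 17.0294
d((5, 8), (7, 7)) = 2.2361 <-- minimum
d((-8, -3), (7, 7)) = 18.0278

Closest pair: (5, 8) and (7, 7) with distance 2.2361

The closest pair is (5, 8) and (7, 7) with Euclidean distance 2.2361. For 4 points, brute-force pairwise comparison is shown above. For large n, the divide-and-conquer algorithm (sort by x, recurse on halves, check the dividing strip) achieves O(n log n).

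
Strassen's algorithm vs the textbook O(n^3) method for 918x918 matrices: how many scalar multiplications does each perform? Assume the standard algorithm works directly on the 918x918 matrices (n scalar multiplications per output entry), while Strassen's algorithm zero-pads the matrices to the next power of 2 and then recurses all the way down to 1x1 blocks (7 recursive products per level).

Matrix multiplication for 918x918 matrices:

Strassen's algorithm requires power-of-2 dimensions. Pad 918x918 to 1024x1024 (next power of 2).

Standard algorithm: 918^3 = 773620632 multiplications
Strassen's algorithm: 7^(log2(1024)) = 7^10 = 282475249 multiplications
Savings: 773620632 - 282475249 = 491145383 multiplications

Standard: 773620632 multiplications (918^3). Strassen: 282475249 multiplications (7^10, after padding to 1024x1024). Strassen reduces 8 recursive multiplications to 7 at each level.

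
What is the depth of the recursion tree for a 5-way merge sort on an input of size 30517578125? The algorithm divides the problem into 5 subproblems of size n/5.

For divide and conquer with division factor 5:

Problem sizes at each level:
Level 0: 30517578125
Level 1: 6103515625
Level 2: 1220703125
Level 3: 244140625
Level 4: 48828125
Level 5: 9765625
Level 6: 1953125
Level 7: 390625
Level 8: 78125
Level 9: 15625
Level 10: 3125
Level 11: 625
Level 12: 125
Level 13: 25
Level 14: 5
Level 15: 1

The root is level 0 and the size-1 base case is level 15 (the tree spans levels 0 through 15, i.e. 16 levels counting the root), so the depth is the number of divisions: log_5(30517578125) = 15

The recursion tree depth is log_5(30517578125) = 15. At each level, the problem size is divided by 5, so it takes 15 divisions to reduce to a base case of size 1. The algorithm makes 5 recursive calls at each level.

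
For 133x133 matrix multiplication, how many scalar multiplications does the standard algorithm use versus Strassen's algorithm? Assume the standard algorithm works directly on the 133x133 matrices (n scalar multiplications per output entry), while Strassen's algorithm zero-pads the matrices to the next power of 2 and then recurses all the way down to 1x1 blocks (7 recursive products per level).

Matrix multiplication for 133x133 matrices:

Strassen's algorithm requires power-of-2 dimensions. Pad 133x133 to 256x256 (next power of 2).

Standard algorithm: 133^3 = 2352637 multiplications
Strassen's algorithm: 7^(log2(256)) = 7^8 = 5764801 multiplications
Difference: 2352637 - 5764801 = -3412164 (Strassen uses MORE here due to padding overhead — for small or just-over-power-of-2 n, padding can outweigh the per-level savings)

Standard: 2352637 multiplications (133^3). Strassen: 5764801 multiplications (7^8, after padding to 256x256). Strassen reduces 8 recursive multiplications to 7 at each level.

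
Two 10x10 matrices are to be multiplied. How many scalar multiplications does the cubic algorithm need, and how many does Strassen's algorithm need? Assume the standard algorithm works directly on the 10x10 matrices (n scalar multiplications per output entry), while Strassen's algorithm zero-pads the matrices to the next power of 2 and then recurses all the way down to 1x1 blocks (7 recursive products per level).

Matrix multiplication for 10x10 matrices:

Strassen's algorithm requires power-of-2 dimensions. Pad 10x10 to 16x16 (next power of 2).

Standard algorithm: 10^3 = 1000 multiplications
Strassen's algorithm: 7^(log2(16)) = 7^4 = 2401 multiplications
Difference: 1000 - 2401 = -1401 (Strassen uses MORE here due to padding overhead — for small or just-over-power-of-2 n, padding can outweigh the per-level savings)

Standard: 1000 multiplications (10^3). Strassen: 2401 multiplications (7^4, after padding to 16x16). Strassen reduces 8 recursive multiplications to 7 at each level.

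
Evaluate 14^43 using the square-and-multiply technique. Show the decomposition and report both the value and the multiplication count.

Computing 14^43 by squaring (build up from 14^1; each line after the first costs one multiplication):

14^1 = 14
14^2 = (14^1)^2 = 14^2 = 196
14^4 = (14^2)^2 = 196^2 = 38416
14^5 = 14 * 14^4 = 14 * 38416 = 537824
14^10 = (14^5)^2 = 537824^2 = 289254654976
14^20 = (14^10)^2 = 289254654976^2 = 83668255425284801560576
14^21 = 14 * 14^20 = 14 * 83668255425284801560576 = 1171355575953987221848064
14^42 = (14^21)^2 = 1171355575953987221848064^2 = 1372073885318497127491074758162987278899500548096
14^43 = 14 * 14^42 = 14 * 1372073885318497127491074758162987278899500548096 = 19209034394458959784875046614281821904593007673344

Result: 19209034394458959784875046614281821904593007673344
Multiplications needed: 8 (8 lines after 14^1)

14^43 = 19209034394458959784875046614281821904593007673344. Using exponentiation by squaring, this requires 8 multiplications. The key idea: if the exponent is even, square the half-power; if odd, multiply by the base once.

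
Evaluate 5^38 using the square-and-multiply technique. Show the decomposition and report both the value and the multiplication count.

Computing 5^38 by squaring (build up from 5^1; each line after the first costs one multiplication):

5^1 = 5
5^2 = (5^1)^2 = 5^2 = 25
5^4 = (5^2)^2 = 25^2 = 625
5^8 = (5^4)^2 = 625^2 = 390625
5^9 = 5 * 5^8 = 5 * 390625 = 1953125
5^18 = (5^9)^2 = 1953125^2 = 3814697265625
5^19 = 5 * 5^18 = 5 * 3814697265625 = 19073486328125
5^38 = (5^19)^2 = 19073486328125^2 = 363797880709171295166015625

Result: 363797880709171295166015625
Multiplications needed: 7 (7 lines after 5^1)

5^38 = 363797880709171295166015625. Using exponentiation by squaring, this requires 7 multiplications. The key idea: if the exponent is even, square the half-power; if odd, multiply by the base once.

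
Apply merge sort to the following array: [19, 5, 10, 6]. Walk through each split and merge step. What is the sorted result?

Merge sort trace:

Split: [19, 5, 10, 6] -> [19, 5] and [10, 6]
  Split: [19, 5] -> [19] and [5]
  Merge: [19] + [5] -> [5, 19]
  Split: [10, 6] -> [10] and [6]
  Merge: [10] + [6] -> [6, 10]
Merge: [5, 19] + [6, 10] -> [5, 6, 10, 19]

Final sorted array: [5, 6, 10, 19]

The merge sort proceeds by recursively splitting the array and merging sorted halves.
After all merges, the sorted array is [5, 6, 10, 19].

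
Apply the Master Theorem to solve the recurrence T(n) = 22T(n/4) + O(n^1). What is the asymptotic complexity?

Master Theorem for T(n) = 22T(n/4) + O(n^1):

a = 22, b = 4, c = 1
log_b(a) = log_4(22) = 2.2297

Case 1: c = 1 < log_4(22) = 2.2297
T(n) = O(n^(log_4 22))

For T(n) = 22T(n/4) + O(n^1): log_4(22) = 2.2297. This is Case 1 of the Master Theorem (c < log_b(a), work dominated by leaves), giving O(n^(log_4 22)).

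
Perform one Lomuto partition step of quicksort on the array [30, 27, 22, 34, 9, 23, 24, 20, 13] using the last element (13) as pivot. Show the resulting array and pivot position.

Lomuto partition with pivot = 13:

Initial array: [30, 27, 22, 34, 9, 23, 24, 20, 13]

arr[0]=30 > 13: no swap
arr[1]=27 > 13: no swap
arr[2]=22 > 13: no swap
arr[3]=34 > 13: no swap
arr[4]=9 <= 13: swap with position 0, array becomes [9, 27, 22, 34, 30, 23, 24, 20, 13]
arr[5]=23 > 13: no swap
arr[6]=24 > 13: no swap
arr[7]=20 > 13: no swap

Place pivot at position 1: [9, 13, 22, 34, 30, 23, 24, 20, 27]
Pivot position: 1

After partitioning with pivot 13, the array becomes [9, 13, 22, 34, 30, 23, 24, 20, 27]. The pivot is placed at index 1. All elements to the left of the pivot are <= 13, and all elements to the right are > 13.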